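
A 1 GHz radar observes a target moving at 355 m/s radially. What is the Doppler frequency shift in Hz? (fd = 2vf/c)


fd = 2 * 355 * 1000000000.0 / 3e8 = 2366.7 Hz

2366.7 Hz


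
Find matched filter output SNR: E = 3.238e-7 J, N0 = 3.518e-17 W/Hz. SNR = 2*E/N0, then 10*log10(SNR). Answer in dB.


SNR_lin = 2 * 3.238e-7 / 3.518e-17 = 1.841e10
SNR_dB = 10*log10(1.841e10) = 102.7 dB

102.7 dB


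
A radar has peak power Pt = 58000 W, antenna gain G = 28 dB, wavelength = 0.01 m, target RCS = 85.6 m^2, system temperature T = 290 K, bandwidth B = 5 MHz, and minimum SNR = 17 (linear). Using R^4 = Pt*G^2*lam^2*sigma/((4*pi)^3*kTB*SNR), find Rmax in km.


G_lin = 10^(28/10) = 630.957344
R^4 = 58000 * 630.957344^2 * 0.01^2 * 85.6 / ((4*pi)^3 * 1.38e-23 * 290 * 5000000.0 * 17)
R^4 = 2.92803e17 m^4
R_max = (2.92803e17)^(1/4) = 23261.8 m = 23.3 km

23.3 km


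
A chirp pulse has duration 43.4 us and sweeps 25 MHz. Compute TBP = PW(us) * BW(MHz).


TBP = 43.4 * 25 = 1085.0

1085.0


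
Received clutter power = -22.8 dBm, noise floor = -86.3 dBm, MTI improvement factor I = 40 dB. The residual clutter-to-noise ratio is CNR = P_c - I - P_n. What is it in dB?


CNR = -22.8 - 40 - (-86.3) = 23.5 dB

23.5 dB


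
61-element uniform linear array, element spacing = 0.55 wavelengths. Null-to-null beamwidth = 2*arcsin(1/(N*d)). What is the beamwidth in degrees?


1/(N*d) = 1/(61*0.55) = 0.029806
BW = 2*arcsin(0.029806) = 3.4 degrees

3.4 degrees


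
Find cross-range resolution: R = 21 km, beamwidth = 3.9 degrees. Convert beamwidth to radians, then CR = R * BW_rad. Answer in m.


BW_rad = 0.068067841
CR = 21000 * 0.068067841 = 1429.4 m

1429.4 m


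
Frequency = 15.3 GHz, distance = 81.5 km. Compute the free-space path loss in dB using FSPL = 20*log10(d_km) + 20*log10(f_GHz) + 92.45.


20*log10(81.5) = 38.22
20*log10(15.3) = 23.69
FSPL = 154.4 dB

154.4 dB


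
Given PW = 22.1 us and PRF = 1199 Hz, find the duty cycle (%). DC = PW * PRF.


DC = 22.1e-6 * 1199 * 100 = 2.65%

2.65%


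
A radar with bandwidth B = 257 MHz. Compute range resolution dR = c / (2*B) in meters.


dR = 3e8 / (2 * 257000000.0) = 0.58 m

0.58 m


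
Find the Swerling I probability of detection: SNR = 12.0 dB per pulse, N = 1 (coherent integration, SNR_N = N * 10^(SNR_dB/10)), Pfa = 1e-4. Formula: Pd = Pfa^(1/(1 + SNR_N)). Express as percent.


SNR_lin = 10^(12.0/10) = 15.84893
SNR_N = 1 * 15.84893 = 15.84893
1/(1 + SNR_N) = 1/16.84893 = 0.0593509
Pd = (1e-4)^0.0593509 = 0.57889
Pd = 57.9%

57.9%


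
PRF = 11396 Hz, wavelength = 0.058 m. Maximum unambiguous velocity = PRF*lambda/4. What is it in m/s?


V_ua = 11396 * 0.058 / 4 = 165.2 m/s

165.2 m/s


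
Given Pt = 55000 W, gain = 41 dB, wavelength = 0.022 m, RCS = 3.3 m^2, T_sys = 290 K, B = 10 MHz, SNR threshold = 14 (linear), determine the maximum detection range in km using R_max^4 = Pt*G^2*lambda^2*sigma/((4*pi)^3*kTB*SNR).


G_lin = 10^(41/10) = 12589.254118
R^4 = 55000 * 12589.254118^2 * 0.022^2 * 3.3 / ((4*pi)^3 * 1.38e-23 * 290 * 10000000.0 * 14)
R^4 = 1.25224e19 m^4
R_max = (1.25224e19)^(1/4) = 59487.0 m = 59.5 km

59.5 km


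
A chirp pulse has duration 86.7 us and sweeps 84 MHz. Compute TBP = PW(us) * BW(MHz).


TBP = 86.7 * 84 = 7282.8

7282.8


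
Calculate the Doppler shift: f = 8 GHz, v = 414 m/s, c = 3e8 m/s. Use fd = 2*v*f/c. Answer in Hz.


fd = 2 * 414 * 8000000000.0 / 3e8 = 22080.0 Hz

22080.0 Hz


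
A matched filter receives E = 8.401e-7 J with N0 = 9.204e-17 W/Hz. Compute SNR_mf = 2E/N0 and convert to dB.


SNR_lin = 2 * 8.401e-7 / 9.204e-17 = 1.826e10
SNR_dB = 10*log10(1.826e10) = 102.6 dB

102.6 dB


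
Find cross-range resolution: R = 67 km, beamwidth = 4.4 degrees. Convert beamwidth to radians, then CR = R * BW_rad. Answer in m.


BW_rad = 0.076794487
CR = 67000 * 0.076794487 = 5145.2 m

5145.2 m


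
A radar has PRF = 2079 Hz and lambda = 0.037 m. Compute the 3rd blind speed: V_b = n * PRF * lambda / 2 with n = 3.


V_blind = 3 * 2079 * 0.037 / 2 = 115.4 m/s

115.4 m/s


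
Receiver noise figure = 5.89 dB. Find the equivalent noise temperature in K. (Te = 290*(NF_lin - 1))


NF_lin = 10^(5.89/10) = 3.881504
Te = 290 * (3.881504 - 1) = 835.6 K

835.6 K


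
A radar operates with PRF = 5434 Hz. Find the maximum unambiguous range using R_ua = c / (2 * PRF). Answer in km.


R_ua = 3e8 / (2 * 5434) = 27604.0 m = 27.6 km

27.6 km


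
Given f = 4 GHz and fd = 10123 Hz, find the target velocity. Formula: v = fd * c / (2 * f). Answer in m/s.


v = 10123 * 3e8 / (2 * 4000000000.0) = 379.6 m/s

379.6 m/s


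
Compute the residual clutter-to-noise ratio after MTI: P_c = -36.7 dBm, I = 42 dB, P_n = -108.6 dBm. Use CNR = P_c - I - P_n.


CNR = -36.7 - 42 - (-108.6) = 29.9 dB

29.9 dB


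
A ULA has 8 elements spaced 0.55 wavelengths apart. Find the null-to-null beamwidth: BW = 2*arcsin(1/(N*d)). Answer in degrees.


1/(N*d) = 1/(8*0.55) = 0.227273
BW = 2*arcsin(0.227273) = 26.3 degrees

26.3 degrees


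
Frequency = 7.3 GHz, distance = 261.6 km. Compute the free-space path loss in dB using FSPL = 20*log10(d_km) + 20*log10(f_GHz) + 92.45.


20*log10(261.6) = 48.35
20*log10(7.3) = 17.27
FSPL = 158.1 dB

158.1 dB


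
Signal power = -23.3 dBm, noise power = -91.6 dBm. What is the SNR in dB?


SNR = -23.3 - (-91.6) = 68.3 dB

68.3 dB


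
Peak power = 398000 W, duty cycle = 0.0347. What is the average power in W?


P_avg = 398000 * 0.0347 = 13810.6 W

13810.6 W


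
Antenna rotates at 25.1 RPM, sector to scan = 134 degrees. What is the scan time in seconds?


t = 134 / (25.1 * 360) * 60 = 0.89 s

0.89 s


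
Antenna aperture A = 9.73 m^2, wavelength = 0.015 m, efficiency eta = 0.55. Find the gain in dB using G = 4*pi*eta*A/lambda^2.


G_linear = 4*pi*0.55*9.73/0.015^2 = 298884.14
G_dB = 10*log10(298884.14) = 54.8 dB

54.8 dB


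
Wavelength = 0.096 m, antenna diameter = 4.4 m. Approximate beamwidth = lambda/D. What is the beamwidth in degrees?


BW_rad = 0.096 / 4.4 = 0.021818
BW_deg = 1.25 degrees

1.25 degrees


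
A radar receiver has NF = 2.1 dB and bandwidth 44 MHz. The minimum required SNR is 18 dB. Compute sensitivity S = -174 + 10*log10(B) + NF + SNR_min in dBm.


10*log10(44000000.0) = 76.43
S = -174 + 76.43 + 2.1 + 18 = -77.5 dBm

-77.5 dBm


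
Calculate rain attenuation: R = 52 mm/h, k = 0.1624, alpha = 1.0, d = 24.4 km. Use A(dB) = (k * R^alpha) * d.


gamma = 0.1624 * 52^1.0 = 8.4448 dB/km
A = 8.4448 * 24.4 = 206.05 dB

206.05 dB


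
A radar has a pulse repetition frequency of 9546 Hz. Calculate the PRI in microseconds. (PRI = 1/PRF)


PRI = 1/9546 = 0.0001047559 s = 104.8 us

104.8 us


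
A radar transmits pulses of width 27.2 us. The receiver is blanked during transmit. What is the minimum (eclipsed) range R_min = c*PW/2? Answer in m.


R_min = 3e8 * 27.2e-6 / 2 = 4080.0 m

4080.0 m


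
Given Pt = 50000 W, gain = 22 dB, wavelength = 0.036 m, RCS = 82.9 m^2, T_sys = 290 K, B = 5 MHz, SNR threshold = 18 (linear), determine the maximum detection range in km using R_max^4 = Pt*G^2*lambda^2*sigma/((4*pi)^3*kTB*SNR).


G_lin = 10^(22/10) = 158.489319
R^4 = 50000 * 158.489319^2 * 0.036^2 * 82.9 / ((4*pi)^3 * 1.38e-23 * 290 * 5000000.0 * 18)
R^4 = 1.88791e17 m^4
R_max = (1.88791e17)^(1/4) = 20844.7 m = 20.8 km

20.8 km


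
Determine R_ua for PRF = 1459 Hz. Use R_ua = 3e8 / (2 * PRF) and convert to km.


R_ua = 3e8 / (2 * 1459) = 102810.1 m = 102.8 km

102.8 km


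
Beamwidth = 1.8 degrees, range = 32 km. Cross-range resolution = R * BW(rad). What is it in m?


BW_rad = 0.031415927
CR = 32000 * 0.031415927 = 1005.3 m

1005.3 m


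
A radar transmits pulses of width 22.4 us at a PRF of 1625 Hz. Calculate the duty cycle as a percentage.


DC = 22.4e-6 * 1625 * 100 = 3.64%

3.64%


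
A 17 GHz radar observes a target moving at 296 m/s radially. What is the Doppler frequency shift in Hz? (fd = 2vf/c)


fd = 2 * 296 * 17000000000.0 / 3e8 = 33546.7 Hz

33546.7 Hz


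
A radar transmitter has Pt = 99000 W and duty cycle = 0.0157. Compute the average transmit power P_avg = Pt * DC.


P_avg = 99000 * 0.0157 = 1554.3 W

1554.3 W


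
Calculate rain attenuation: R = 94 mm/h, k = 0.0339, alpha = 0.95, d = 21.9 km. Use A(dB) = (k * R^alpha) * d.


gamma = 0.0339 * 94^0.95 = 2.539049 dB/km
A = 2.539049 * 21.9 = 55.61 dB

55.61 dB


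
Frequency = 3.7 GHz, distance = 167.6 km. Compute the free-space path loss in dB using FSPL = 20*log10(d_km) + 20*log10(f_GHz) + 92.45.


20*log10(167.6) = 44.49
20*log10(3.7) = 11.36
FSPL = 148.3 dB

148.3 dB


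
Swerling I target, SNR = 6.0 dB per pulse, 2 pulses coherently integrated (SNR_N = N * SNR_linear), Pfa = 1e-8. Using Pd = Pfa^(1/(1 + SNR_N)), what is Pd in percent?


SNR_lin = 10^(6.0/10) = 3.98107
SNR_N = 2 * 3.98107 = 7.96214
1/(1 + SNR_N) = 1/8.96214 = 0.1115805
Pd = (1e-8)^0.1115805 = 0.12804
Pd = 12.8%

12.8%


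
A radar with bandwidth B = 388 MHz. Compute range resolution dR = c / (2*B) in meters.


dR = 3e8 / (2 * 388000000.0) = 0.39 m

0.39 m


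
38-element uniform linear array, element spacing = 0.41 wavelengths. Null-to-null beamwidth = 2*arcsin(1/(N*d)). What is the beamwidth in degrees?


1/(N*d) = 1/(38*0.41) = 0.064185
BW = 2*arcsin(0.064185) = 7.4 degrees

7.4 degrees


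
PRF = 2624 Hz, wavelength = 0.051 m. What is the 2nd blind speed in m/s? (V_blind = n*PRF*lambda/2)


V_blind = 2 * 2624 * 0.051 / 2 = 133.8 m/s

133.8 m/s


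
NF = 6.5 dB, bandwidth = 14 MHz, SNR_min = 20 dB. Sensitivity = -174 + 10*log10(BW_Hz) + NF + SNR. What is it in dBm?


10*log10(14000000.0) = 71.46
S = -174 + 71.46 + 6.5 + 20 = -76.0 dBm

-76.0 dBm


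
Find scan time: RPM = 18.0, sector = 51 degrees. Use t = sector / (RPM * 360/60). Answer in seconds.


t = 51 / (18.0 * 360) * 60 = 0.47 s

0.47 s


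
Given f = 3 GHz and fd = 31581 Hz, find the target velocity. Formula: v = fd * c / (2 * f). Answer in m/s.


v = 31581 * 3e8 / (2 * 3000000000.0) = 1579.1 m/s

1579.1 m/s


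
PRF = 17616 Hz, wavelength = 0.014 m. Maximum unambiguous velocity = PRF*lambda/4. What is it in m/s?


V_ua = 17616 * 0.014 / 4 = 61.7 m/s

61.7 m/s


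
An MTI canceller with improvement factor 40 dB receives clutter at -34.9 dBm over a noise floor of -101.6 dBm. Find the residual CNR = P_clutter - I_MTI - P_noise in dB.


CNR = -34.9 - 40 - (-101.6) = 26.7 dB

26.7 dB


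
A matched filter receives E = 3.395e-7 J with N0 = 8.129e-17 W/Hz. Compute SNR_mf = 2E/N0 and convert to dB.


SNR_lin = 2 * 3.395e-7 / 8.129e-17 = 8.353e9
SNR_dB = 10*log10(8.353e9) = 99.2 dB

99.2 dB


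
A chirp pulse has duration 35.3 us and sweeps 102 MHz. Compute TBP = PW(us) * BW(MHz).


TBP = 35.3 * 102 = 3600.6

3600.6


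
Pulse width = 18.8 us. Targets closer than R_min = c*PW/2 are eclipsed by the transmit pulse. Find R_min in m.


R_min = 3e8 * 18.8e-6 / 2 = 2820.0 m

2820.0 m


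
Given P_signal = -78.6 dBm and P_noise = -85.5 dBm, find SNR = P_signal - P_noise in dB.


SNR = -78.6 - (-85.5) = 6.9 dB

6.9 dB


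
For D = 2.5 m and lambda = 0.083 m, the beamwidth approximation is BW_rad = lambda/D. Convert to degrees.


BW_rad = 0.083 / 2.5 = 0.0332
BW_deg = 1.9 degrees

1.9 degrees


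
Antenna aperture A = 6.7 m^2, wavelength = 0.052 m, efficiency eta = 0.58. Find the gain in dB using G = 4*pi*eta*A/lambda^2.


G_linear = 4*pi*0.58*6.7/0.052^2 = 18059.51
G_dB = 10*log10(18059.51) = 42.6 dB

42.6 dB


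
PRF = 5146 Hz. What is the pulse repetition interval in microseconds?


PRI = 1/5146 = 0.0001943257 s = 194.3 us

194.3 us


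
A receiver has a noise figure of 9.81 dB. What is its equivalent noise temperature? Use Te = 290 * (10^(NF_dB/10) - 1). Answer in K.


NF_lin = 10^(9.81/10) = 9.571941
Te = 290 * (9.571941 - 1) = 2485.9 K

2485.9 K


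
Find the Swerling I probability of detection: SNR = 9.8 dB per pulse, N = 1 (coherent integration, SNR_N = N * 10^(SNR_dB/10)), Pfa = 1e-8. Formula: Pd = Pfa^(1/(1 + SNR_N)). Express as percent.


SNR_lin = 10^(9.8/10) = 9.54993
SNR_N = 1 * 9.54993 = 9.54993
1/(1 + SNR_N) = 1/10.54993 = 0.0947874
Pd = (1e-8)^0.0947874 = 0.17446
Pd = 17.4%

17.4%


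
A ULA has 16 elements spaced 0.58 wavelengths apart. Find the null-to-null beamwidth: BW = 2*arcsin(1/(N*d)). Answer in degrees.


1/(N*d) = 1/(16*0.58) = 0.107759
BW = 2*arcsin(0.107759) = 12.4 degrees

12.4 degrees


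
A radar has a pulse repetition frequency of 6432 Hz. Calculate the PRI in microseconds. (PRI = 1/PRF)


PRI = 1/6432 = 0.0001554726 s = 155.5 us

155.5 us


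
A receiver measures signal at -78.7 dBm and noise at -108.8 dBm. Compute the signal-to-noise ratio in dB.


SNR = -78.7 - (-108.8) = 30.1 dB

30.1 dB


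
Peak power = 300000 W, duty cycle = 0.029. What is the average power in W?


P_avg = 300000 * 0.029 = 8700.0 W

8700.0 W


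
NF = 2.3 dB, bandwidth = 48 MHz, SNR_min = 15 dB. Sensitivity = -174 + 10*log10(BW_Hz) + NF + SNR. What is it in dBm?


10*log10(48000000.0) = 76.81
S = -174 + 76.81 + 2.3 + 15 = -79.9 dBm

-79.9 dBm


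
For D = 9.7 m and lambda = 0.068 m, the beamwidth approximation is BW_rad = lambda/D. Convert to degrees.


BW_rad = 0.068 / 9.7 = 0.00701
BW_deg = 0.4 degrees

0.4 degrees


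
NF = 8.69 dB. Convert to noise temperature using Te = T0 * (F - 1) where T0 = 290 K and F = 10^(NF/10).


NF_lin = 10^(8.69/10) = 7.396053
Te = 290 * (7.396053 - 1) = 1854.9 K

1854.9 K


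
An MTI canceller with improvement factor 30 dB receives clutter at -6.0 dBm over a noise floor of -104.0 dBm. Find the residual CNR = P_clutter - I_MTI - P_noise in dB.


CNR = -6.0 - 30 - (-104.0) = 68.0 dB

68.0 dB


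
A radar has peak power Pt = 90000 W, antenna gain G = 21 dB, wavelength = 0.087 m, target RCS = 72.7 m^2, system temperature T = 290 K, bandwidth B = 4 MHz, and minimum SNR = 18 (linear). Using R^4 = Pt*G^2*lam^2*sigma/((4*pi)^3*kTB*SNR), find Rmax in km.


G_lin = 10^(21/10) = 125.892541
R^4 = 90000 * 125.892541^2 * 0.087^2 * 72.7 / ((4*pi)^3 * 1.38e-23 * 290 * 4000000.0 * 18)
R^4 = 1.3727e18 m^4
R_max = (1.3727e18)^(1/4) = 34229.0 m = 34.2 km

34.2 km


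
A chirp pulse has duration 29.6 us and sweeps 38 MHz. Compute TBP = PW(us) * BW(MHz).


TBP = 29.6 * 38 = 1124.8

1124.8


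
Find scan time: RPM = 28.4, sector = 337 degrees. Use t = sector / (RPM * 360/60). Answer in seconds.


t = 337 / (28.4 * 360) * 60 = 1.98 s

1.98 s


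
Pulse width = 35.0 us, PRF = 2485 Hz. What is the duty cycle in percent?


DC = 35.0e-6 * 2485 * 100 = 8.7%

8.7%


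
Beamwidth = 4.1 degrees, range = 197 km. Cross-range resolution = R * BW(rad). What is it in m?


BW_rad = 0.071558499
CR = 197000 * 0.071558499 = 14097.0 m

14097.0 m


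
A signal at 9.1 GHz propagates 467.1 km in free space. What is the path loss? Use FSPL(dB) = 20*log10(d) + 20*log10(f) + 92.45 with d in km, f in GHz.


20*log10(467.1) = 53.39
20*log10(9.1) = 19.18
FSPL = 165.0 dB

165.0 dB


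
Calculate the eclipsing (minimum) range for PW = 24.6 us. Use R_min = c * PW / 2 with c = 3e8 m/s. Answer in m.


R_min = 3e8 * 24.6e-6 / 2 = 3690.0 m

3690.0 m


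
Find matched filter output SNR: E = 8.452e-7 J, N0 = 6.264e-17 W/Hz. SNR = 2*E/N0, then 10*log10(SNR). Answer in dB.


SNR_lin = 2 * 8.452e-7 / 6.264e-17 = 2.699e10
SNR_dB = 10*log10(2.699e10) = 104.3 dB

104.3 dB


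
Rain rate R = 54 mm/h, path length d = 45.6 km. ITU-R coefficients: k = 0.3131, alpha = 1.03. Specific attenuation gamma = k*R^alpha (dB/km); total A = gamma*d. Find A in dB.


gamma = 0.3131 * 54^1.03 = 19.056741 dB/km
A = 19.056741 * 45.6 = 868.99 dB

868.99 dB


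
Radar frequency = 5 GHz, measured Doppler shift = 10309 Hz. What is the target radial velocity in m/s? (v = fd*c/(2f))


v = 10309 * 3e8 / (2 * 5000000000.0) = 309.3 m/s

309.3 m/s


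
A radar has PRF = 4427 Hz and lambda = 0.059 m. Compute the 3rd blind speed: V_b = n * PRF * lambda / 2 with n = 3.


V_blind = 3 * 4427 * 0.059 / 2 = 391.8 m/s

391.8 m/s


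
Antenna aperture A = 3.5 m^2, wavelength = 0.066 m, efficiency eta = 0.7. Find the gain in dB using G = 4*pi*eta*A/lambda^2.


G_linear = 4*pi*0.7*3.5/0.066^2 = 7067.86
G_dB = 10*log10(7067.86) = 38.5 dB

38.5 dB


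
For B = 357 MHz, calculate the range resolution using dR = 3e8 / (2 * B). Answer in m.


dR = 3e8 / (2 * 357000000.0) = 0.42 m

0.42 m


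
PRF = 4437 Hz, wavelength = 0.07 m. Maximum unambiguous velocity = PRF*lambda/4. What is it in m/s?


V_ua = 4437 * 0.07 / 4 = 77.6 m/s

77.6 m/s


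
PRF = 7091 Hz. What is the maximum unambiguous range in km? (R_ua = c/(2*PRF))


R_ua = 3e8 / (2 * 7091) = 21153.6 m = 21.2 km

21.2 km


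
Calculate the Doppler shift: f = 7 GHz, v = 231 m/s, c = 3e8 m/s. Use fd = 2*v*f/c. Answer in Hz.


fd = 2 * 231 * 7000000000.0 / 3e8 = 10780.0 Hz

10780.0 Hz


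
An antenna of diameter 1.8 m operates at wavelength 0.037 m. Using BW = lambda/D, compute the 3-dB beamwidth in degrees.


BW_rad = 0.037 / 1.8 = 0.020556
BW_deg = 1.18 degrees

1.18 degrees


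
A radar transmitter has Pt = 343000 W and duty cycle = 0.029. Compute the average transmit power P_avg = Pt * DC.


P_avg = 343000 * 0.029 = 9947.0 W

9947.0 W


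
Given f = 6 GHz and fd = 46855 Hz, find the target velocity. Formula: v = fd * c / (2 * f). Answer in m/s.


v = 46855 * 3e8 / (2 * 6000000000.0) = 1171.4 m/s

1171.4 m/s


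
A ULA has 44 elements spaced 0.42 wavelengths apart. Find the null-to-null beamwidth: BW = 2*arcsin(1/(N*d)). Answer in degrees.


1/(N*d) = 1/(44*0.42) = 0.054113
BW = 2*arcsin(0.054113) = 6.2 degrees

6.2 degrees


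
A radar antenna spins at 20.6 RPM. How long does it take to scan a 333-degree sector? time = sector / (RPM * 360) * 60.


t = 333 / (20.6 * 360) * 60 = 2.69 s

2.69 s


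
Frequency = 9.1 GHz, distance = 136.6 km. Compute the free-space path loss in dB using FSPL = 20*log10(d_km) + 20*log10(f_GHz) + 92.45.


20*log10(136.6) = 42.71
20*log10(9.1) = 19.18
FSPL = 154.3 dB

154.3 dB


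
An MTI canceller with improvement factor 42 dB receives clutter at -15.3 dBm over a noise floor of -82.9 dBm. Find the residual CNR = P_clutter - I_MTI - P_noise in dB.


CNR = -15.3 - 42 - (-82.9) = 25.6 dB

25.6 dB


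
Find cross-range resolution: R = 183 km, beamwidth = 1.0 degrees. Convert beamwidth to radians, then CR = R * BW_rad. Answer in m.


BW_rad = 0.017453293
CR = 183000 * 0.017453293 = 3194.0 m

3194.0 m


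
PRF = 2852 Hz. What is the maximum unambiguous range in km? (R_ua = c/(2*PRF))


R_ua = 3e8 / (2 * 2852) = 52594.7 m = 52.6 km

52.6 km


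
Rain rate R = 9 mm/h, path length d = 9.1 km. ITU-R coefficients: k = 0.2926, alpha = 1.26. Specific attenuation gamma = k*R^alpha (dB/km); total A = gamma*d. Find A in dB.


gamma = 0.2926 * 9^1.26 = 4.662511 dB/km
A = 4.662511 * 9.1 = 42.43 dB

42.43 dB


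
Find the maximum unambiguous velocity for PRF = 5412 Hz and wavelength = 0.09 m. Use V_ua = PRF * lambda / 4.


V_ua = 5412 * 0.09 / 4 = 121.8 m/s

121.8 m/s


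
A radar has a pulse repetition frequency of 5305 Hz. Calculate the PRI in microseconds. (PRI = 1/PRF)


PRI = 1/5305 = 0.0001885014 s = 188.5 us

188.5 us


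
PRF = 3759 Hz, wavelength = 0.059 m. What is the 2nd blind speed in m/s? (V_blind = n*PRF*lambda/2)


V_blind = 2 * 3759 * 0.059 / 2 = 221.8 m/s

221.8 m/s


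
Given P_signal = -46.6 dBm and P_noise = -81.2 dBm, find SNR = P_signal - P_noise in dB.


SNR = -46.6 - (-81.2) = 34.6 dB

34.6 dB


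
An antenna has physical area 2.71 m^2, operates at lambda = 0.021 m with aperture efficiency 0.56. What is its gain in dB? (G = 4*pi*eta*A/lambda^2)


G_linear = 4*pi*0.56*2.71/0.021^2 = 43244.27
G_dB = 10*log10(43244.27) = 46.4 dB

46.4 dB


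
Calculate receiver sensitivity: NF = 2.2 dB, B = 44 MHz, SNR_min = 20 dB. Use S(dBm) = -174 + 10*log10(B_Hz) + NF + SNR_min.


10*log10(44000000.0) = 76.43
S = -174 + 76.43 + 2.2 + 20 = -75.4 dBm

-75.4 dBm


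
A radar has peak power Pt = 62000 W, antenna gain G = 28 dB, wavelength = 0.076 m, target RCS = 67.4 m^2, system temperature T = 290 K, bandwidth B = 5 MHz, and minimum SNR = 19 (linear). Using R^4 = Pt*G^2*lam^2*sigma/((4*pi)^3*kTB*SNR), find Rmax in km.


G_lin = 10^(28/10) = 630.957344
R^4 = 62000 * 630.957344^2 * 0.076^2 * 67.4 / ((4*pi)^3 * 1.38e-23 * 290 * 5000000.0 * 19)
R^4 = 1.27365e19 m^4
R_max = (1.27365e19)^(1/4) = 59739.6 m = 59.7 km

59.7 km


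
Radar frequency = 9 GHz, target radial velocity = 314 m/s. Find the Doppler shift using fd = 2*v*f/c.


fd = 2 * 314 * 9000000000.0 / 3e8 = 18840.0 Hz

18840.0 Hz


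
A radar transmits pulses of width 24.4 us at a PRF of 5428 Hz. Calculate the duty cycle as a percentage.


DC = 24.4e-6 * 5428 * 100 = 13.24%

13.24%


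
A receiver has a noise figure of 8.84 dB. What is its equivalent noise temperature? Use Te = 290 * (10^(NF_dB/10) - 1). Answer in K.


NF_lin = 10^(8.84/10) = 7.655966
Te = 290 * (7.655966 - 1) = 1930.2 K

1930.2 K


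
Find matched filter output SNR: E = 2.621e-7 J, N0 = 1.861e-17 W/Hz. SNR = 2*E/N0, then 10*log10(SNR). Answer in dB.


SNR_lin = 2 * 2.621e-7 / 1.861e-17 = 2.817e10
SNR_dB = 10*log10(2.817e10) = 104.5 dB

104.5 dB


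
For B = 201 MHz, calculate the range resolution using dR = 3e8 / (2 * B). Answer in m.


dR = 3e8 / (2 * 201000000.0) = 0.75 m

0.75 m


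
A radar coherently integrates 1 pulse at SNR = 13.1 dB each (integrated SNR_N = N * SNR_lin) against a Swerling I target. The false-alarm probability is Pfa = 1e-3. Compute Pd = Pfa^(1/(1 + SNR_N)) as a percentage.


SNR_lin = 10^(13.1/10) = 20.41738
SNR_N = 1 * 20.41738 = 20.41738
1/(1 + SNR_N) = 1/21.41738 = 0.0466911
Pd = (1e-3)^0.0466911 = 0.72431
Pd = 72.4%

72.4%


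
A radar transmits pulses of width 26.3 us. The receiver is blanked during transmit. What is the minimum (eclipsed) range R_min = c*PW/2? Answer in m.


R_min = 3e8 * 26.3e-6 / 2 = 3945.0 m

3945.0 m


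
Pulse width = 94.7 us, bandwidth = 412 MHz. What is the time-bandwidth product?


TBP = 94.7 * 412 = 39016.4

39016.4


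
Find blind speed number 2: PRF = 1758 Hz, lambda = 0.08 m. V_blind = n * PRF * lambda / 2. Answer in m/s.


V_blind = 2 * 1758 * 0.08 / 2 = 140.6 m/s

140.6 m/s


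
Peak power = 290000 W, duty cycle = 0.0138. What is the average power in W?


P_avg = 290000 * 0.0138 = 4002.0 W

4002.0 W


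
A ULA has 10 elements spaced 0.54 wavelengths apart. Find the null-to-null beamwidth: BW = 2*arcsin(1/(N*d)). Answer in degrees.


1/(N*d) = 1/(10*0.54) = 0.185185
BW = 2*arcsin(0.185185) = 21.3 degrees

21.3 degrees


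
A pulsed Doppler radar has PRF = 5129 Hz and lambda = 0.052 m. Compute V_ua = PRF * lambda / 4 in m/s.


V_ua = 5129 * 0.052 / 4 = 66.7 m/s

66.7 m/s


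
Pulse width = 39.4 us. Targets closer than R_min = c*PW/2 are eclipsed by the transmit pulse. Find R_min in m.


R_min = 3e8 * 39.4e-6 / 2 = 5910.0 m

5910.0 m


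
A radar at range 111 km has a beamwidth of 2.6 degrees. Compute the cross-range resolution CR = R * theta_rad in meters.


BW_rad = 0.045378561
CR = 111000 * 0.045378561 = 5037.0 m

5037.0 m


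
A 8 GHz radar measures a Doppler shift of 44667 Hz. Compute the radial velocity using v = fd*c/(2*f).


v = 44667 * 3e8 / (2 * 8000000000.0) = 837.5 m/s

837.5 m/s


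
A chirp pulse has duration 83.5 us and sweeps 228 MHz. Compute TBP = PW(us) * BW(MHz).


TBP = 83.5 * 228 = 19038.0

19038.0


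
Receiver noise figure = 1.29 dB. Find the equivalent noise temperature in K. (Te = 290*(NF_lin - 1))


NF_lin = 10^(1.29/10) = 1.34586
Te = 290 * (1.34586 - 1) = 100.3 K

100.3 K


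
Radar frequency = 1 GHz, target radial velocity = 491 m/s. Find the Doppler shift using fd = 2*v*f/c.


fd = 2 * 491 * 1000000000.0 / 3e8 = 3273.3 Hz

3273.3 Hz


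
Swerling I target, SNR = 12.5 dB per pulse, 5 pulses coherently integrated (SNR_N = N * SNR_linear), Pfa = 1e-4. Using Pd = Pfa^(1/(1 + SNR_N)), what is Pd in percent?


SNR_lin = 10^(12.5/10) = 17.78279
SNR_N = 5 * 17.78279 = 88.91395
1/(1 + SNR_N) = 1/89.91395 = 0.0111217
Pd = (1e-4)^0.0111217 = 0.90264
Pd = 90.3%

90.3%


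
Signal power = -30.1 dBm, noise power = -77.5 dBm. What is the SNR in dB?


SNR = -30.1 - (-77.5) = 47.4 dB

47.4 dB


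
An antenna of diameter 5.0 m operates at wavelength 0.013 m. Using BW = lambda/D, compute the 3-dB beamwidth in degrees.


BW_rad = 0.013 / 5.0 = 0.0026
BW_deg = 0.15 degrees

0.15 degrees


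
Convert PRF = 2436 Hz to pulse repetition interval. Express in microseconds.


PRI = 1/2436 = 0.000410509 s = 410.5 us

410.5 us


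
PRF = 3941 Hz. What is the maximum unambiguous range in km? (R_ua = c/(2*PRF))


R_ua = 3e8 / (2 * 3941) = 38061.4 m = 38.1 km

38.1 km


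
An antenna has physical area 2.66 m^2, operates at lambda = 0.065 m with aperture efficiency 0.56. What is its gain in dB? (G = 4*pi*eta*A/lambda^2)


G_linear = 4*pi*0.56*2.66/0.065^2 = 4430.5
G_dB = 10*log10(4430.5) = 36.5 dB

36.5 dB


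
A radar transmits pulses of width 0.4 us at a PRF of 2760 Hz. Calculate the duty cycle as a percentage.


DC = 0.4e-6 * 2760 * 100 = 0.11%

0.11%


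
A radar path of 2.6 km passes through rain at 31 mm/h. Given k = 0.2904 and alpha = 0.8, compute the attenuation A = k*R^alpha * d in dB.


gamma = 0.2904 * 31^0.8 = 4.529872 dB/km
A = 4.529872 * 2.6 = 11.78 dB

11.78 dB


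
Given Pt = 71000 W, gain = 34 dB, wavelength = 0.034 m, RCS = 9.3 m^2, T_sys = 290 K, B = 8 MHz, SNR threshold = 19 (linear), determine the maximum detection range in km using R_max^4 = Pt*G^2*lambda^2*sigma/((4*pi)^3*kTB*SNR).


G_lin = 10^(34/10) = 2511.886432
R^4 = 71000 * 2511.886432^2 * 0.034^2 * 9.3 / ((4*pi)^3 * 1.38e-23 * 290 * 8000000.0 * 19)
R^4 = 3.98978e18 m^4
R_max = (3.98978e18)^(1/4) = 44692.8 m = 44.7 km

44.7 km


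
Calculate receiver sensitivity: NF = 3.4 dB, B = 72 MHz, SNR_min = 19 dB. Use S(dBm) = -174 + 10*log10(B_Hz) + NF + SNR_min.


10*log10(72000000.0) = 78.57
S = -174 + 78.57 + 3.4 + 19 = -73.0 dBm

-73.0 dBm


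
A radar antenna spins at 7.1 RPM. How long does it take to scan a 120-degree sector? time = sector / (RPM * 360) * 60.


t = 120 / (7.1 * 360) * 60 = 2.82 s

2.82 s


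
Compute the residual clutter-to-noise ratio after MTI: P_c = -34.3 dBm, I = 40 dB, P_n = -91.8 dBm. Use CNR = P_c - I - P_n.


CNR = -34.3 - 40 - (-91.8) = 17.5 dB

17.5 dB


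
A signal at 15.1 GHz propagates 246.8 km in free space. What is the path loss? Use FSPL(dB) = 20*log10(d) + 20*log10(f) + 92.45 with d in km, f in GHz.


20*log10(246.8) = 47.85
20*log10(15.1) = 23.58
FSPL = 163.9 dB

163.9 dB


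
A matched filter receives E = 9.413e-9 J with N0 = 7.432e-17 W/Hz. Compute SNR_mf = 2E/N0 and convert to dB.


SNR_lin = 2 * 9.413e-9 / 7.432e-17 = 2.533e8
SNR_dB = 10*log10(2.533e8) = 84.0 dB

84.0 dB


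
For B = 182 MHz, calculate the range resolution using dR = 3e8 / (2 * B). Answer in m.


dR = 3e8 / (2 * 182000000.0) = 0.82 m

0.82 m


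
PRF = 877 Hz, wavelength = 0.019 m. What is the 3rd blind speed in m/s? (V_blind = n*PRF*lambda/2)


V_blind = 3 * 877 * 0.019 / 2 = 25.0 m/s

25.0 m/s


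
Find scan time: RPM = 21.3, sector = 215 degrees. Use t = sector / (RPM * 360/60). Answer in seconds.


t = 215 / (21.3 * 360) * 60 = 1.68 s

1.68 s


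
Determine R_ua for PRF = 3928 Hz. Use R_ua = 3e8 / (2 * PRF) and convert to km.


R_ua = 3e8 / (2 * 3928) = 38187.4 m = 38.2 km

38.2 km


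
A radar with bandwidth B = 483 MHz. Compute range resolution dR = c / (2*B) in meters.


dR = 3e8 / (2 * 483000000.0) = 0.31 m

0.31 m


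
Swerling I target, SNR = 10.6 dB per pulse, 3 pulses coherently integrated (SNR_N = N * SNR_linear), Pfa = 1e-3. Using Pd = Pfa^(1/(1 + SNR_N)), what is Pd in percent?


SNR_lin = 10^(10.6/10) = 11.48154
SNR_N = 3 * 11.48154 = 34.44462
1/(1 + SNR_N) = 1/35.44462 = 0.028213
Pd = (1e-3)^0.028213 = 0.82293
Pd = 82.3%

82.3%


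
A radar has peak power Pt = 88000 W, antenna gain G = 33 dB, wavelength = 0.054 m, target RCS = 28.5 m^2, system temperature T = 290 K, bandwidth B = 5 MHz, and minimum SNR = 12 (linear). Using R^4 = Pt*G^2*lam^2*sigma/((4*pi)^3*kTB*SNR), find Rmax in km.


G_lin = 10^(33/10) = 1995.262315
R^4 = 88000 * 1995.262315^2 * 0.054^2 * 28.5 / ((4*pi)^3 * 1.38e-23 * 290 * 5000000.0 * 12)
R^4 = 6.11022e19 m^4
R_max = (6.11022e19)^(1/4) = 88412.6 m = 88.4 km

88.4 km


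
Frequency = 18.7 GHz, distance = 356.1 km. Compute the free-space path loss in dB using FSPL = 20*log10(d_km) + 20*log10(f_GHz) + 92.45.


20*log10(356.1) = 51.03
20*log10(18.7) = 25.44
FSPL = 168.9 dB

168.9 dB


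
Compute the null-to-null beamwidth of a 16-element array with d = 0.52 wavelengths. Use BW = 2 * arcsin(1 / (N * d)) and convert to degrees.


1/(N*d) = 1/(16*0.52) = 0.120192
BW = 2*arcsin(0.120192) = 13.8 degrees

13.8 degrees


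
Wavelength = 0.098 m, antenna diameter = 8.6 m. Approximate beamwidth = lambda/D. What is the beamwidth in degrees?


BW_rad = 0.098 / 8.6 = 0.011395
BW_deg = 0.65 degrees

0.65 degrees


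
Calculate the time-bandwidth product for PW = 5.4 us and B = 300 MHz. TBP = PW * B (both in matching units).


TBP = 5.4 * 300 = 1620.0

1620.0


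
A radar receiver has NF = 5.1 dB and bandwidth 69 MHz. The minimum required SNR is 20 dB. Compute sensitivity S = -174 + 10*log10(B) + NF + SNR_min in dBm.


10*log10(69000000.0) = 78.39
S = -174 + 78.39 + 5.1 + 20 = -70.5 dBm

-70.5 dBm


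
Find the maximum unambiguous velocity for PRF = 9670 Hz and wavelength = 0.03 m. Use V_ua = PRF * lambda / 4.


V_ua = 9670 * 0.03 / 4 = 72.5 m/s

72.5 m/s


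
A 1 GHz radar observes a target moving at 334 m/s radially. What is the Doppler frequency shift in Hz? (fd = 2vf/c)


fd = 2 * 334 * 1000000000.0 / 3e8 = 2226.7 Hz

2226.7 Hz


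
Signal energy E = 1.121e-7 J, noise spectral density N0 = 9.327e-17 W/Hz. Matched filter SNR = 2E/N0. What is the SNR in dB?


SNR_lin = 2 * 1.121e-7 / 9.327e-17 = 2.404e9
SNR_dB = 10*log10(2.404e9) = 93.8 dB

93.8 dB


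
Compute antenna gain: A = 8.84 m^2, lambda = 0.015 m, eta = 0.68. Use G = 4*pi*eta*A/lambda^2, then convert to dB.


G_linear = 4*pi*0.68*8.84/0.015^2 = 335728.74
G_dB = 10*log10(335728.74) = 55.3 dB

55.3 dB


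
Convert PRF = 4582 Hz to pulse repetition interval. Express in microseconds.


PRI = 1/4582 = 0.0002182453 s = 218.2 us

218.2 us


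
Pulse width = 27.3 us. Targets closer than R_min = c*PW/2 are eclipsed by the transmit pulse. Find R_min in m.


R_min = 3e8 * 27.3e-6 / 2 = 4095.0 m

4095.0 m


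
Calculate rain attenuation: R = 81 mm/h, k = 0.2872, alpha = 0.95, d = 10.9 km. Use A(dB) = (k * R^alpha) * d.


gamma = 0.2872 * 81^0.95 = 18.674337 dB/km
A = 18.674337 * 10.9 = 203.55 dB

203.55 dB


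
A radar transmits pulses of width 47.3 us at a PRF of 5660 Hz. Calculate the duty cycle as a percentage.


DC = 47.3e-6 * 5660 * 100 = 26.77%

26.77%


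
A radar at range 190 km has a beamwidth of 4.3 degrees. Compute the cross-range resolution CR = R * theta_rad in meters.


BW_rad = 0.075049158
CR = 190000 * 0.075049158 = 14259.3 m

14259.3 m


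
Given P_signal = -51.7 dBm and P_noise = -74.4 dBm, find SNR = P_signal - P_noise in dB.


SNR = -51.7 - (-74.4) = 22.7 dB

22.7 dB


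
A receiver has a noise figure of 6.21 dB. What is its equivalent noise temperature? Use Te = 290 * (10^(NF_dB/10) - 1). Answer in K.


NF_lin = 10^(6.21/10) = 4.178304
Te = 290 * (4.178304 - 1) = 921.7 K

921.7 K


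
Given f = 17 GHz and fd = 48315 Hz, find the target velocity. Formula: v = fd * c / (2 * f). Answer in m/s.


v = 48315 * 3e8 / (2 * 17000000000.0) = 426.3 m/s

426.3 m/s


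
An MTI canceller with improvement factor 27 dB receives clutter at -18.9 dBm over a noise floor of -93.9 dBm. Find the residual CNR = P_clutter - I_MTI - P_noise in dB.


CNR = -18.9 - 27 - (-93.9) = 48.0 dB

48.0 dB


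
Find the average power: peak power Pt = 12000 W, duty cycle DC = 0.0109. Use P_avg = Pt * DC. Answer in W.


P_avg = 12000 * 0.0109 = 130.8 W

130.8 W


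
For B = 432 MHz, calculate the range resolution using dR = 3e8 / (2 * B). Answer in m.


dR = 3e8 / (2 * 432000000.0) = 0.35 m

0.35 m


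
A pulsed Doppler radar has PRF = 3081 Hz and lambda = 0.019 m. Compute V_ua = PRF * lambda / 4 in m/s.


V_ua = 3081 * 0.019 / 4 = 14.6 m/s

14.6 m/s


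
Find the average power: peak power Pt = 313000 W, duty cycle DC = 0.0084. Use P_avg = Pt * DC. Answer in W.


P_avg = 313000 * 0.0084 = 2629.2 W

2629.2 W


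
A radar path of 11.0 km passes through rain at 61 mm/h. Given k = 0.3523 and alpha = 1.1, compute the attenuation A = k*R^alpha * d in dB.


gamma = 0.3523 * 61^1.1 = 32.417197 dB/km
A = 32.417197 * 11.0 = 356.59 dB

356.59 dB


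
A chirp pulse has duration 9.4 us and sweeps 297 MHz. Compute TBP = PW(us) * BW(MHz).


TBP = 9.4 * 297 = 2791.8

2791.8


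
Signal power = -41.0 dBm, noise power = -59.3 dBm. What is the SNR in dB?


SNR = -41.0 - (-59.3) = 18.3 dB

18.3 dB


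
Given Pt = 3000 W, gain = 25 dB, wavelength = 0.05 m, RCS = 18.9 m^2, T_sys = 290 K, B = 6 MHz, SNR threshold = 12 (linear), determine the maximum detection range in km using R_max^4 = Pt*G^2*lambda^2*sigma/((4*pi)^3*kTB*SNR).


G_lin = 10^(25/10) = 316.227766
R^4 = 3000 * 316.227766^2 * 0.05^2 * 18.9 / ((4*pi)^3 * 1.38e-23 * 290 * 6000000.0 * 12)
R^4 = 2.47904e16 m^4
R_max = (2.47904e16)^(1/4) = 12547.9 m = 12.5 km

12.5 km


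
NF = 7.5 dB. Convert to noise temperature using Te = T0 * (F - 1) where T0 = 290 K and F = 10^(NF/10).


NF_lin = 10^(7.5/10) = 5.623413
Te = 290 * (5.623413 - 1) = 1340.8 K

1340.8 K


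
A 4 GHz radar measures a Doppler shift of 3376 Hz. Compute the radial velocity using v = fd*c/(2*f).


v = 3376 * 3e8 / (2 * 4000000000.0) = 126.6 m/s

126.6 m/s


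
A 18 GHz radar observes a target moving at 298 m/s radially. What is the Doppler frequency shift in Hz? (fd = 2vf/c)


fd = 2 * 298 * 18000000000.0 / 3e8 = 35760.0 Hz

35760.0 Hz


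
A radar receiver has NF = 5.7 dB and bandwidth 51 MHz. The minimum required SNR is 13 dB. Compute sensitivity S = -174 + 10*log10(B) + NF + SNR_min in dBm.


10*log10(51000000.0) = 77.08
S = -174 + 77.08 + 5.7 + 13 = -78.2 dBm

-78.2 dBm


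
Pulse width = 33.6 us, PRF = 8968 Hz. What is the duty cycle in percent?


DC = 33.6e-6 * 8968 * 100 = 30.13%

30.13%


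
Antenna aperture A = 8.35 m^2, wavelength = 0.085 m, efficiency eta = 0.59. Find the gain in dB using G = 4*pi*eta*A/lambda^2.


G_linear = 4*pi*0.59*8.35/0.085^2 = 8568.61
G_dB = 10*log10(8568.61) = 39.3 dB

39.3 dB


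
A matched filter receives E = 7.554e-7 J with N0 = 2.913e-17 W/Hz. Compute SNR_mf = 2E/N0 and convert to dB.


SNR_lin = 2 * 7.554e-7 / 2.913e-17 = 5.186e10
SNR_dB = 10*log10(5.186e10) = 107.1 dB

107.1 dB


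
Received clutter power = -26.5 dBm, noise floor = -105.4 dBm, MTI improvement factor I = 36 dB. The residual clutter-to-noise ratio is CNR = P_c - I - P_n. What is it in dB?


CNR = -26.5 - 36 - (-105.4) = 42.9 dB

42.9 dB


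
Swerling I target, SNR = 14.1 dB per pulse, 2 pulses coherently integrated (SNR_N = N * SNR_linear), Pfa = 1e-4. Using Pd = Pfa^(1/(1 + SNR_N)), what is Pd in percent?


SNR_lin = 10^(14.1/10) = 25.70396
SNR_N = 2 * 25.70396 = 51.40792
1/(1 + SNR_N) = 1/52.40792 = 0.0190811
Pd = (1e-4)^0.0190811 = 0.83883
Pd = 83.9%

83.9%


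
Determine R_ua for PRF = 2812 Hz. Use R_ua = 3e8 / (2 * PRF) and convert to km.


R_ua = 3e8 / (2 * 2812) = 53342.8 m = 53.3 km

53.3 km


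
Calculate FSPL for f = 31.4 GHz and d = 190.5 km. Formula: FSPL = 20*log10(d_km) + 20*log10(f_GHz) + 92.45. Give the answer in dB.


20*log10(190.5) = 45.6
20*log10(31.4) = 29.94
FSPL = 168.0 dB

168.0 dB


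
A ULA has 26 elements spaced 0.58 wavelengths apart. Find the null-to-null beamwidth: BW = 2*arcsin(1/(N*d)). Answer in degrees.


1/(N*d) = 1/(26*0.58) = 0.066313
BW = 2*arcsin(0.066313) = 7.6 degrees

7.6 degrees


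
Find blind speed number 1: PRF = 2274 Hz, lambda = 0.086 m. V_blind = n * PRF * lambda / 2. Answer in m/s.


V_blind = 1 * 2274 * 0.086 / 2 = 97.8 m/s

97.8 m/s


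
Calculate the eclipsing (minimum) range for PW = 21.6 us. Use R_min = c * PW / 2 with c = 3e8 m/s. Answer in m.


R_min = 3e8 * 21.6e-6 / 2 = 3240.0 m

3240.0 m


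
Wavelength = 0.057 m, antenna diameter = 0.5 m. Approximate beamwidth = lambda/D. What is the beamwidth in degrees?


BW_rad = 0.057 / 0.5 = 0.114
BW_deg = 6.53 degrees

6.53 degrees


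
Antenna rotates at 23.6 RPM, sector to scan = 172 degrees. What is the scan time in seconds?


t = 172 / (23.6 * 360) * 60 = 1.21 s

1.21 s


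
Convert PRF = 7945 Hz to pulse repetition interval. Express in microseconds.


PRI = 1/7945 = 0.0001258653 s = 125.9 us

125.9 us


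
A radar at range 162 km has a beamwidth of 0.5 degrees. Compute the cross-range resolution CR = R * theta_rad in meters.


BW_rad = 0.008726646
CR = 162000 * 0.008726646 = 1413.7 m

1413.7 m


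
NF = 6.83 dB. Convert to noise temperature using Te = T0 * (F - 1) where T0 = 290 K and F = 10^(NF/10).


NF_lin = 10^(6.83/10) = 4.819478
Te = 290 * (4.819478 - 1) = 1107.6 K

1107.6 K


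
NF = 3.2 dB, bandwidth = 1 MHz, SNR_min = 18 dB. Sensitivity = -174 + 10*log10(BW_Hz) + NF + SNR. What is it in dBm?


10*log10(1000000.0) = 60.0
S = -174 + 60.0 + 3.2 + 18 = -92.8 dBm

-92.8 dBm


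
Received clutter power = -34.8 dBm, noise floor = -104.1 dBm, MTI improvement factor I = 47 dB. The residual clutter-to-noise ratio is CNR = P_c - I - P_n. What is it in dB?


CNR = -34.8 - 47 - (-104.1) = 22.3 dB

22.3 dB


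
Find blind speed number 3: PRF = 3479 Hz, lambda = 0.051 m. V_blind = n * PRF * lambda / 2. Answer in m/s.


V_blind = 3 * 3479 * 0.051 / 2 = 266.1 m/s

266.1 m/s


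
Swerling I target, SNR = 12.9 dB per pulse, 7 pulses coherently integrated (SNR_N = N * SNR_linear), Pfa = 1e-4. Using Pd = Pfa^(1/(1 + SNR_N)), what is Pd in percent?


SNR_lin = 10^(12.9/10) = 19.49845
SNR_N = 7 * 19.49845 = 136.48915
1/(1 + SNR_N) = 1/137.48915 = 0.0072733
Pd = (1e-4)^0.0072733 = 0.9352
Pd = 93.5%

93.5%


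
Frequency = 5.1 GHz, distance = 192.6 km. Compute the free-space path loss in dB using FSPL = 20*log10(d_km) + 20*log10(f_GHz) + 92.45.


20*log10(192.6) = 45.69
20*log10(5.1) = 14.15
FSPL = 152.3 dB

152.3 dB


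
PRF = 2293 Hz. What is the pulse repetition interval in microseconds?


PRI = 1/2293 = 0.0004361099 s = 436.1 us

436.1 us


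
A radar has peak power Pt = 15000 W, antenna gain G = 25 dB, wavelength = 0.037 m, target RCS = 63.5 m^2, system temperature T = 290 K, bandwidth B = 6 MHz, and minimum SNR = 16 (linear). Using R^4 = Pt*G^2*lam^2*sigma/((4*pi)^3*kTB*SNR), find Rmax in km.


G_lin = 10^(25/10) = 316.227766
R^4 = 15000 * 316.227766^2 * 0.037^2 * 63.5 / ((4*pi)^3 * 1.38e-23 * 290 * 6000000.0 * 16)
R^4 = 1.71037e17 m^4
R_max = (1.71037e17)^(1/4) = 20336.3 m = 20.3 km

20.3 km


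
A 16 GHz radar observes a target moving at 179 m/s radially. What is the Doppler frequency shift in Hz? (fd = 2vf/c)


fd = 2 * 179 * 16000000000.0 / 3e8 = 19093.3 Hz

19093.3 Hz


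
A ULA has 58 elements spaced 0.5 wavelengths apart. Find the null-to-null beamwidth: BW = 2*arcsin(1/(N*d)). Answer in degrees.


1/(N*d) = 1/(58*0.5) = 0.034483
BW = 2*arcsin(0.034483) = 4.0 degrees

4.0 degrees
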